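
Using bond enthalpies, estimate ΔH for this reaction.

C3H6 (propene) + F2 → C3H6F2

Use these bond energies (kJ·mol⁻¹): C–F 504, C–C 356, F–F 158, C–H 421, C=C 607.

ΔH ≈ −599 kJ

Bonds broken (reactants):
  C–C: 1 × 356 = 356
  C–H: 6 × 421 = 2526
  C=C: 1 × 607 = 607
  F–F: 1 × 158 = 158
  Σ(broken) = 3647 kJ
Bonds formed (products):
  C–C: 2 × 356 = 712
  C–F: 2 × 504 = 1008
  C–H: 6 × 421 = 2526
  Σ(formed) = 4246 kJ
ΔH = Σ(broken) − Σ(formed) = 3647 − 4246 = −599 kJ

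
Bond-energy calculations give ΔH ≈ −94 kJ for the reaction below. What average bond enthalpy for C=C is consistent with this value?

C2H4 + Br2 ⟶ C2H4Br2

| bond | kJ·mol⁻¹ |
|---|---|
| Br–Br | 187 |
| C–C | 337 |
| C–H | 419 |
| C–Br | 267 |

D(C=C) ≈ 590 kJ/mol

Let D be the C=C bond energy.
Σ(broken) = 1×187 + 4×419 + 1×D = 1863 + D
Σ(formed) = 2×267 + 1×337 + 4×419 = 2547
ΔH = Σ(broken) − Σ(formed) = (1863 + D) − (2547) = −684 + D
Setting this equal to −94 kJ gives D = 590 kJ/mol.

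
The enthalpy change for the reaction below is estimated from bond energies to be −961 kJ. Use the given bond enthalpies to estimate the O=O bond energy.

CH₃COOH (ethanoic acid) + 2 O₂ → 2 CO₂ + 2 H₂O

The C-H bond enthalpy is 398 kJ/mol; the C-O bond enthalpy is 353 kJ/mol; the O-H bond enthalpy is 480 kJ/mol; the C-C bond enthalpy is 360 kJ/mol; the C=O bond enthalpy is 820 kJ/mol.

D(O=O) ≈ 516 kJ/mol

Let D be the O=O bond energy.
Σ(broken) = 1×360 + 3×398 + 1×353 + 1×820 + 1×480 + 2×D = 3207 + 2D
Σ(formed) = 4×820 + 4×480 = 5200
ΔH = Σ(broken) − Σ(formed) = (3207 + 2D) − (5200) = −1993 + 2D
Setting this equal to −961 kJ gives 2D = 1032, so D = 516 kJ/mol.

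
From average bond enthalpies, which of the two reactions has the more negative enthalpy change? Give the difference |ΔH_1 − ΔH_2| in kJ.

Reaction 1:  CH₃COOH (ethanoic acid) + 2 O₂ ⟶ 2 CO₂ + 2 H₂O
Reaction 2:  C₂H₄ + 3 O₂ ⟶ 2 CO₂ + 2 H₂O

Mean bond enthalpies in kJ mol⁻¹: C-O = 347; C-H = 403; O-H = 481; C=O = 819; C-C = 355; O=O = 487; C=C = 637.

Reaction 2, by 475 kJ

Reaction 1:
  Bonds broken (reactants):
    C-C: 1 × 355 = 355
    C-H: 3 × 403 = 1209
    C-O: 1 × 347 = 347
    C=O: 1 × 819 = 819
    O-H: 1 × 481 = 481
    O=O: 2 × 487 = 974
    Σ(broken) = 4185 kJ
  Bonds formed (products):
    C=O: 4 × 819 = 3276
    O-H: 4 × 481 = 1924
    Σ(formed) = 5200 kJ
  ΔH_1 = 4185 − 5200 = −1015 kJ
Reaction 2:
  Bonds broken (reactants):
    C-H: 4 × 403 = 1612
    C=C: 1 × 637 = 637
    O=O: 3 × 487 = 1461
    Σ(broken) = 3710 kJ
  Bonds formed (products):
    C=O: 4 × 819 = 3276
    O-H: 4 × 481 = 1924
    Σ(formed) = 5200 kJ
  ΔH_2 = 3710 − 5200 = −1490 kJ
ΔH_1 − ΔH_2 = +475 kJ, so reaction 2 has the more negative ΔH; |ΔH_1 − ΔH_2| = 475 kJ.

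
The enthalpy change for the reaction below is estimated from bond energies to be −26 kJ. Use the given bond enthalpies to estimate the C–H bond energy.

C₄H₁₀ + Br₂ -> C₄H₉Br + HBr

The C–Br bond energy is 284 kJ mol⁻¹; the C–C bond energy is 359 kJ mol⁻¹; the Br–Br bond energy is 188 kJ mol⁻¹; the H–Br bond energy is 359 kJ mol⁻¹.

Let D be the C–H bond energy.
Σ(broken) = 1×188 + 3×359 + 10×D = 1265 + 10D
Σ(formed) = 1×284 + 3×359 + 9×D + 1×359 = 1720 + 9D
ΔH = Σ(broken) − Σ(formed) = (1265 + 10D) − (1720 + 9D) = −455 + D
Setting this equal to −26 kJ gives D = 429 kJ/mol.

D(C–H) ≈ 429 kJ/mol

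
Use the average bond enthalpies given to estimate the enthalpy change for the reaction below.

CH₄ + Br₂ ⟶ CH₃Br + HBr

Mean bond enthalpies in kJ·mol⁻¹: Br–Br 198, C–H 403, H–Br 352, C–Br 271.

Bonds broken (reactants):
  Br–Br: 1 × 198 = 198
  C–H: 4 × 403 = 1612
  Σ(broken) = 1810 kJ
Bonds formed (products):
  C–Br: 1 × 271 = 271
  C–H: 3 × 403 = 1209
  H–Br: 1 × 352 = 352
  Σ(formed) = 1832 kJ
ΔH = Σ(broken) − Σ(formed) = 1810 − 1832 = −22 kJ

ΔH ≈ −22 kJ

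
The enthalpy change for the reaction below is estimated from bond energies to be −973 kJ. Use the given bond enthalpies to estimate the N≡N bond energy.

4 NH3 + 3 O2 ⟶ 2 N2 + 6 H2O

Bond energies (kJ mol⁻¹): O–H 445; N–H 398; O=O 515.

D(N≡N) ≈ 977 kJ/mol

Let D be the N≡N bond energy.
Σ(broken) = 12×398 + 3×515 = 6321
Σ(formed) = 2×D + 12×445 = 5340 + 2D
ΔH = Σ(broken) − Σ(formed) = (6321) − (5340 + 2D) = +981 − 2D
Setting this equal to −973 kJ gives 2D = 1954, so D = 977 kJ/mol.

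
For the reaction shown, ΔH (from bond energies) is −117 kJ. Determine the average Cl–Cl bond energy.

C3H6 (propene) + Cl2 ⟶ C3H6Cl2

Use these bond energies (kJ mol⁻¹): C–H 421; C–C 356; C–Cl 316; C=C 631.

Let D be the Cl–Cl bond energy.
Σ(broken) = 1×356 + 6×421 + 1×631 + 1×D = 3513 + D
Σ(formed) = 2×356 + 2×316 + 6×421 = 3870
ΔH = Σ(broken) − Σ(formed) = (3513 + D) − (3870) = −357 + D
Setting this equal to −117 kJ gives D = 240 kJ/mol.

D(Cl–Cl) ≈ 240 kJ/mol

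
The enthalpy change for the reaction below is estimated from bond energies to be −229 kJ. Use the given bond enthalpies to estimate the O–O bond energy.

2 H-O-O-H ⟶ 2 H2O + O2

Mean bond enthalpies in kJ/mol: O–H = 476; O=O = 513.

D(O–O) ≈ 142 kJ/mol

Let D be the O–O bond energy.
Σ(broken) = 4×476 + 2×D = 1904 + 2D
Σ(formed) = 4×476 + 1×513 = 2417
ΔH = Σ(broken) − Σ(formed) = (1904 + 2D) − (2417) = −513 + 2D
Setting this equal to −229 kJ gives 2D = 284, so D = 142 kJ/mol.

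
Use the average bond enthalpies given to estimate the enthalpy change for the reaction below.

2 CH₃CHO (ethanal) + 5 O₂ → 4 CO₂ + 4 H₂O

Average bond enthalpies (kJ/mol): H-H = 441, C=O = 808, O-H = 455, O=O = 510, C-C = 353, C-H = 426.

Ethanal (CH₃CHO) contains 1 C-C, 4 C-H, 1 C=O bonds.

Bonds broken (reactants):
  C-C: 2 × 353 = 706
  C-H: 8 × 426 = 3408
  C=O: 2 × 808 = 1616
  O=O: 5 × 510 = 2550
  Σ(broken) = 8280 kJ
Bonds formed (products):
  C=O: 8 × 808 = 6464
  O-H: 8 × 455 = 3640
  Σ(formed) = 10104 kJ
ΔH = Σ(broken) − Σ(formed) = 8280 − 10104 = −1824 kJ

ΔH ≈ −1824 kJ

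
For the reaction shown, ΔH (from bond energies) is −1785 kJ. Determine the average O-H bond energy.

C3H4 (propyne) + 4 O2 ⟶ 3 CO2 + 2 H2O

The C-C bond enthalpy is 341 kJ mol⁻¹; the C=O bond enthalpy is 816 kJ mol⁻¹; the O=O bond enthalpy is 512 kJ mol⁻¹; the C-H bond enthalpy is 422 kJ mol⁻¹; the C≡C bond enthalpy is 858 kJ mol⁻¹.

Let D be the O-H bond energy.
Σ(broken) = 1×858 + 1×341 + 4×422 + 4×512 = 4935
Σ(formed) = 6×816 + 4×D = 4896 + 4D
ΔH = Σ(broken) − Σ(formed) = (4935) − (4896 + 4D) = +39 − 4D
Setting this equal to −1785 kJ gives 4D = 1824, so D = 456 kJ/mol.

D(O-H) ≈ 456 kJ/mol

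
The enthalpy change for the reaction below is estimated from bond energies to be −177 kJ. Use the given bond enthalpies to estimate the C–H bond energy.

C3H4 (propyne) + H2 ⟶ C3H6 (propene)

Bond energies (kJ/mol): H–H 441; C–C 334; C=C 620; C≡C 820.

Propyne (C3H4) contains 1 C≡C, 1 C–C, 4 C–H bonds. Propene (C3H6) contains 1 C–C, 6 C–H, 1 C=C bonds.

D(C–H) ≈ 409 kJ/mol

Let D be the C–H bond energy.
Σ(broken) = 1×820 + 1×334 + 4×D + 1×441 = 1595 + 4D
Σ(formed) = 1×334 + 6×D + 1×620 = 954 + 6D
ΔH = Σ(broken) − Σ(formed) = (1595 + 4D) − (954 + 6D) = +641 − 2D
Setting this equal to −177 kJ gives 2D = 818, so D = 409 kJ/mol.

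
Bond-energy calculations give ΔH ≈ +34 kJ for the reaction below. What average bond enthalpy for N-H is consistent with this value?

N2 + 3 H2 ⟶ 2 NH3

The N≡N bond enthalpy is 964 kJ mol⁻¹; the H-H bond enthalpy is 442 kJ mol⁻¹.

D(N-H) ≈ 376 kJ/mol

Let D be the N-H bond energy.
Σ(broken) = 3×442 + 1×964 = 2290
Σ(formed) = 6×D = 6D
ΔH = Σ(broken) − Σ(formed) = (2290) − (6D) = +2290 − 6D
Setting this equal to +34 kJ gives 6D = 2256, so D = 376 kJ/mol.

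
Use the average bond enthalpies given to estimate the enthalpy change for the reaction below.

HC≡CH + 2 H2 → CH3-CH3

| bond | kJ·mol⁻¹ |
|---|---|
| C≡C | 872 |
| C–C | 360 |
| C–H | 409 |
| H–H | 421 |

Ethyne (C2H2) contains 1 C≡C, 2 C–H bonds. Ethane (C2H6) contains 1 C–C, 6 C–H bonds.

Bonds broken (reactants):
  C≡C: 1 × 872 = 872
  C–H: 2 × 409 = 818
  H–H: 2 × 421 = 842
  Σ(broken) = 2532 kJ
Bonds formed (products):
  C–C: 1 × 360 = 360
  C–H: 6 × 409 = 2454
  Σ(formed) = 2814 kJ
ΔH = Σ(broken) − Σ(formed) = 2532 − 2814 = −282 kJ

ΔH ≈ −282 kJ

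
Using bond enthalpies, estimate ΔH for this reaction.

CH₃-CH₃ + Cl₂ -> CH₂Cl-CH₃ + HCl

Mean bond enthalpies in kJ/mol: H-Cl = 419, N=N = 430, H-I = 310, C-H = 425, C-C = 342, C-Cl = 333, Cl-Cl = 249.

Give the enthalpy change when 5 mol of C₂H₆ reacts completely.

Bonds broken (reactants):
  C-C: 1 × 342 = 342
  C-H: 6 × 425 = 2550
  Cl-Cl: 1 × 249 = 249
  Σ(broken) = 3141 kJ
Bonds formed (products):
  C-C: 1 × 342 = 342
  C-Cl: 1 × 333 = 333
  C-H: 5 × 425 = 2125
  H-Cl: 1 × 419 = 419
  Σ(formed) = 3219 kJ
ΔH = Σ(broken) − Σ(formed) = 3141 − 3219 = −78 kJ
For 5× the reaction as written: 5 × (−78) = −390 kJ

ΔH = −390 kJ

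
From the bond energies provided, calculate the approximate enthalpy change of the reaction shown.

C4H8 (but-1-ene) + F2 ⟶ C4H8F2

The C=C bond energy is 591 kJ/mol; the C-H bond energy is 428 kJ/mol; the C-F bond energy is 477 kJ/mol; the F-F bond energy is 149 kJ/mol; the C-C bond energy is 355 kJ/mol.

ΔH ≈ −569 kJ

Bonds broken (reactants):
  C-C: 2 × 355 = 710
  C-H: 8 × 428 = 3424
  C=C: 1 × 591 = 591
  F-F: 1 × 149 = 149
  Σ(broken) = 4874 kJ
Bonds formed (products):
  C-C: 3 × 355 = 1065
  C-F: 2 × 477 = 954
  C-H: 8 × 428 = 3424
  Σ(formed) = 5443 kJ
ΔH = Σ(broken) − Σ(formed) = 4874 − 5443 = −569 kJ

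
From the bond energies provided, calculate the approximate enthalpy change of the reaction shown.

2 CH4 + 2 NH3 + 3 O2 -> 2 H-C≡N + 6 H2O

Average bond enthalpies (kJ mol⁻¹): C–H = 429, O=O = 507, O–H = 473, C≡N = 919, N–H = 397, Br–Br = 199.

Bonds broken (reactants):
  C–H: 8 × 429 = 3432
  N–H: 6 × 397 = 2382
  O=O: 3 × 507 = 1521
  Σ(broken) = 7335 kJ
Bonds formed (products):
  C≡N: 2 × 919 = 1838
  C–H: 2 × 429 = 858
  O–H: 12 × 473 = 5676
  Σ(formed) = 8372 kJ
ΔH = Σ(broken) − Σ(formed) = 7335 − 8372 = −1037 kJ

ΔH ≈ −1037 kJ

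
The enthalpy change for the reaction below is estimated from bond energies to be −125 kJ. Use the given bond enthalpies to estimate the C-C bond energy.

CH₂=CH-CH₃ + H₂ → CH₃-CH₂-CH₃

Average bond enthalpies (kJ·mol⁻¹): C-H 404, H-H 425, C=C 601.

D(C-C) ≈ 343 kJ/mol

Let D be the C-C bond energy.
Σ(broken) = 1×D + 6×404 + 1×601 + 1×425 = 3450 + D
Σ(formed) = 2×D + 8×404 = 3232 + 2D
ΔH = Σ(broken) − Σ(formed) = (3450 + D) − (3232 + 2D) = +218 − D
Setting this equal to −125 kJ gives D = 343 kJ/mol.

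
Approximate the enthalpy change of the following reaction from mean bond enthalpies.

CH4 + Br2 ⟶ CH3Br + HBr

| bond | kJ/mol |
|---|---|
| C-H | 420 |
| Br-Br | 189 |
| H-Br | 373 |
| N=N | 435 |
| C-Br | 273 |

Bonds broken (reactants):
  Br-Br: 1 × 189 = 189
  C-H: 4 × 420 = 1680
  Σ(broken) = 1869 kJ
Bonds formed (products):
  C-Br: 1 × 273 = 273
  C-H: 3 × 420 = 1260
  H-Br: 1 × 373 = 373
  Σ(formed) = 1906 kJ
ΔH = Σ(broken) − Σ(formed) = 1869 − 1906 = −37 kJ

ΔH ≈ −37 kJ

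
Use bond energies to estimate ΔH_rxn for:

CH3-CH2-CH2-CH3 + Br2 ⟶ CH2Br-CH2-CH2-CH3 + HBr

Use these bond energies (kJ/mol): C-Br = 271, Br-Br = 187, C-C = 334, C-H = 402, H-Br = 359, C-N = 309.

ΔH ≈ −41 kJ

Bonds broken (reactants):
  Br-Br: 1 × 187 = 187
  C-C: 3 × 334 = 1002
  C-H: 10 × 402 = 4020
  Σ(broken) = 5209 kJ
Bonds formed (products):
  C-Br: 1 × 271 = 271
  C-C: 3 × 334 = 1002
  C-H: 9 × 402 = 3618
  H-Br: 1 × 359 = 359
  Σ(formed) = 5250 kJ
ΔH = Σ(broken) − Σ(formed) = 5209 − 5250 = −41 kJ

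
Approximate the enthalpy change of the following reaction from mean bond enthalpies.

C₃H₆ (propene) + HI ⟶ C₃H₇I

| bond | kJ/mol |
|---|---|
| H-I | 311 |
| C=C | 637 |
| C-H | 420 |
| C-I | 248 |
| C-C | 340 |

Bonds broken (reactants):
  C-C: 1 × 340 = 340
  C-H: 6 × 420 = 2520
  C=C: 1 × 637 = 637
  H-I: 1 × 311 = 311
  Σ(broken) = 3808 kJ
Bonds formed (products):
  C-C: 2 × 340 = 680
  C-H: 7 × 420 = 2940
  C-I: 1 × 248 = 248
  Σ(formed) = 3868 kJ
ΔH = Σ(broken) − Σ(formed) = 3808 − 3868 = −60 kJ

ΔH ≈ −60 kJ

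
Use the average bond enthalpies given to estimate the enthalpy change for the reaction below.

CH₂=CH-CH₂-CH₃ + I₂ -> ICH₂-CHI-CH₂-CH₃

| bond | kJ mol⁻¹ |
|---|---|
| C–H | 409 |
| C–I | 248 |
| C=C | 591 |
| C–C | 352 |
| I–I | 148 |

Bonds broken (reactants):
  C–C: 2 × 352 = 704
  C–H: 8 × 409 = 3272
  C=C: 1 × 591 = 591
  I–I: 1 × 148 = 148
  Σ(broken) = 4715 kJ
Bonds formed (products):
  C–C: 3 × 352 = 1056
  C–H: 8 × 409 = 3272
  C–I: 2 × 248 = 496
  Σ(formed) = 4824 kJ
ΔH = Σ(broken) − Σ(formed) = 4715 − 4824 = −109 kJ

ΔH ≈ −109 kJ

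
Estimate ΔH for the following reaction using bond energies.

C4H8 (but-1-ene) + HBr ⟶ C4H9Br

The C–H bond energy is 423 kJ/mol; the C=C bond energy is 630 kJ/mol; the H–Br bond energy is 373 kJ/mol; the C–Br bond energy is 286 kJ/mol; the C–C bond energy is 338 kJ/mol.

ΔH ≈ −44 kJ

Bonds broken (reactants):
  C–C: 2 × 338 = 676
  C–H: 8 × 423 = 3384
  C=C: 1 × 630 = 630
  H–Br: 1 × 373 = 373
  Σ(broken) = 5063 kJ
Bonds formed (products):
  C–Br: 1 × 286 = 286
  C–C: 3 × 338 = 1014
  C–H: 9 × 423 = 3807
  Σ(formed) = 5107 kJ
ΔH = Σ(broken) − Σ(formed) = 5063 − 5107 = −44 kJ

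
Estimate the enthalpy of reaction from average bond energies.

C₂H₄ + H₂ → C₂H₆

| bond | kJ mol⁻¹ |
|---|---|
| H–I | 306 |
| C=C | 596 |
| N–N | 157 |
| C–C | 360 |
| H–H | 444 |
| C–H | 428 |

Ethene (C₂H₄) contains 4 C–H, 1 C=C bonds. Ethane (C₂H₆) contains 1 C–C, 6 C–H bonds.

Bonds broken (reactants):
  C–H: 4 × 428 = 1712
  C=C: 1 × 596 = 596
  H–H: 1 × 444 = 444
  Σ(broken) = 2752 kJ
Bonds formed (products):
  C–C: 1 × 360 = 360
  C–H: 6 × 428 = 2568
  Σ(formed) = 2928 kJ
ΔH = Σ(broken) − Σ(formed) = 2752 − 2928 = −176 kJ

ΔH ≈ −176 kJ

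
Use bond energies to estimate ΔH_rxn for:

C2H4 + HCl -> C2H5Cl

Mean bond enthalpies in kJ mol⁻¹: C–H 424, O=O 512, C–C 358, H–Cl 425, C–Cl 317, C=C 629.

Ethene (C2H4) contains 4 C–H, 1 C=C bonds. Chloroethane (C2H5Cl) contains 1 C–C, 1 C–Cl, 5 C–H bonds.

ΔH ≈ −45 kJ

Bonds broken (reactants):
  C–H: 4 × 424 = 1696
  C=C: 1 × 629 = 629
  H–Cl: 1 × 425 = 425
  Σ(broken) = 2750 kJ
Bonds formed (products):
  C–C: 1 × 358 = 358
  C–Cl: 1 × 317 = 317
  C–H: 5 × 424 = 2120
  Σ(formed) = 2795 kJ
ΔH = Σ(broken) − Σ(formed) = 2750 − 2795 = −45 kJ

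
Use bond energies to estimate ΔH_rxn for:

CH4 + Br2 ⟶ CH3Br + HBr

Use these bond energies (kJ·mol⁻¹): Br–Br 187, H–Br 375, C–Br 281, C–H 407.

Bonds broken (reactants):
  Br–Br: 1 × 187 = 187
  C–H: 4 × 407 = 1628
  Σ(broken) = 1815 kJ
Bonds formed (products):
  C–Br: 1 × 281 = 281
  C–H: 3 × 407 = 1221
  H–Br: 1 × 375 = 375
  Σ(formed) = 1877 kJ
ΔH = Σ(broken) − Σ(formed) = 1815 − 1877 = −62 kJ

ΔH ≈ −62 kJ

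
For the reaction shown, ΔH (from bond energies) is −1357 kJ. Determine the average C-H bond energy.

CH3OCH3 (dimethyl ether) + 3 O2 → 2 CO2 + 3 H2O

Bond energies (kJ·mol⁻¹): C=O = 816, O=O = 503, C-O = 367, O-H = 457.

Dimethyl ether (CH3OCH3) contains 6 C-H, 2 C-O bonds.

Let D be the C-H bond energy.
Σ(broken) = 6×D + 2×367 + 3×503 = 2243 + 6D
Σ(formed) = 4×816 + 6×457 = 6006
ΔH = Σ(broken) − Σ(formed) = (2243 + 6D) − (6006) = −3763 + 6D
Setting this equal to −1357 kJ gives 6D = 2406, so D = 401 kJ/mol.

D(C-H) ≈ 401 kJ/mol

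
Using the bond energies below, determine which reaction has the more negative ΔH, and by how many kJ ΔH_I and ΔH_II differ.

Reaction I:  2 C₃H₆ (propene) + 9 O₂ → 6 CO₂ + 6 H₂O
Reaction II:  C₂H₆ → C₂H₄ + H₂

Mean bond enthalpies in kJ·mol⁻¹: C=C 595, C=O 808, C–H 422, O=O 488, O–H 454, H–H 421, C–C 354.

Reaction I:
  Bonds broken (reactants):
    C–C: 2 × 354 = 708
    C–H: 12 × 422 = 5064
    C=C: 2 × 595 = 1190
    O=O: 9 × 488 = 4392
    Σ(broken) = 11354 kJ
  Bonds formed (products):
    C=O: 12 × 808 = 9696
    O–H: 12 × 454 = 5448
    Σ(formed) = 15144 kJ
  ΔH_I = 11354 − 15144 = −3790 kJ
Reaction II:
  Bonds broken (reactants):
    C–C: 1 × 354 = 354
    C–H: 6 × 422 = 2532
    Σ(broken) = 2886 kJ
  Bonds formed (products):
    C–H: 4 × 422 = 1688
    C=C: 1 × 595 = 595
    H–H: 1 × 421 = 421
    Σ(formed) = 2704 kJ
  ΔH_II = 2886 − 2704 = +182 kJ
ΔH_I − ΔH_II = −3972 kJ, so reaction I has the more negative ΔH; |ΔH_I − ΔH_II| = 3972 kJ.

Reaction I, by 3972 kJ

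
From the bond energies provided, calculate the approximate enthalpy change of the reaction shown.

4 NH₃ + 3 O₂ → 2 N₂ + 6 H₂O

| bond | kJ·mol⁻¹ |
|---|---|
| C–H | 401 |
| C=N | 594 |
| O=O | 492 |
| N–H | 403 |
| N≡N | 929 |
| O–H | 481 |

ΔH ≈ −1318 kJ

Bonds broken (reactants):
  N–H: 12 × 403 = 4836
  O=O: 3 × 492 = 1476
  Σ(broken) = 6312 kJ
Bonds formed (products):
  N≡N: 2 × 929 = 1858
  O–H: 12 × 481 = 5772
  Σ(formed) = 7630 kJ
ΔH = Σ(broken) − Σ(formed) = 6312 − 7630 = −1318 kJ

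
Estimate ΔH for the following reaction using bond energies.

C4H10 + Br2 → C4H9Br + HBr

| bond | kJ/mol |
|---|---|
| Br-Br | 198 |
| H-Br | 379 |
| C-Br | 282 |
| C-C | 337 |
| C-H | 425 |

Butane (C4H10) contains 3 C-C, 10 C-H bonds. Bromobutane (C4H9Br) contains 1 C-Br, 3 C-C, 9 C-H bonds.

Bonds broken (reactants):
  Br-Br: 1 × 198 = 198
  C-C: 3 × 337 = 1011
  C-H: 10 × 425 = 4250
  Σ(broken) = 5459 kJ
Bonds formed (products):
  C-Br: 1 × 282 = 282
  C-C: 3 × 337 = 1011
  C-H: 9 × 425 = 3825
  H-Br: 1 × 379 = 379
  Σ(formed) = 5497 kJ
ΔH = Σ(broken) − Σ(formed) = 5459 − 5497 = −38 kJ

ΔH ≈ −38 kJ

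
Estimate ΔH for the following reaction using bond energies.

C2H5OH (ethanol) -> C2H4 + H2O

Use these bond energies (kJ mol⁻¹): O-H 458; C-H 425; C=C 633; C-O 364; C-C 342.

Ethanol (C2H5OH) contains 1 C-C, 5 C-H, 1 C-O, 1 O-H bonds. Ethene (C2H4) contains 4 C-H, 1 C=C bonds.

ΔH ≈ +40 kJ

Bonds broken (reactants):
  C-C: 1 × 342 = 342
  C-H: 5 × 425 = 2125
  C-O: 1 × 364 = 364
  O-H: 1 × 458 = 458
  Σ(broken) = 3289 kJ
Bonds formed (products):
  C-H: 4 × 425 = 1700
  C=C: 1 × 633 = 633
  O-H: 2 × 458 = 916
  Σ(formed) = 3249 kJ
ΔH = Σ(broken) − Σ(formed) = 3289 − 3249 = +40 kJ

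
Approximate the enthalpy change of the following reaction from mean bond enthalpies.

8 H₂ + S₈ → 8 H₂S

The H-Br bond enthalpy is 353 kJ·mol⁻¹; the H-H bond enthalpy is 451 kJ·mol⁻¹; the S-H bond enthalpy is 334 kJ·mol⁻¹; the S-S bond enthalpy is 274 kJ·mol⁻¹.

Bonds broken (reactants):
  H-H: 8 × 451 = 3608
  S-S: 8 × 274 = 2192
  Σ(broken) = 5800 kJ
Bonds formed (products):
  S-H: 16 × 334 = 5344
  Σ(formed) = 5344 kJ
ΔH = Σ(broken) − Σ(formed) = 5800 − 5344 = +456 kJ

ΔH ≈ +456 kJ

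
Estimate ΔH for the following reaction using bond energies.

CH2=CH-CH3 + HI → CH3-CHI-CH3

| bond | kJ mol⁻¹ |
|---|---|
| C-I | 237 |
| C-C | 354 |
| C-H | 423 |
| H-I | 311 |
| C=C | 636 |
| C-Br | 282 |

ΔH ≈ −67 kJ

Bonds broken (reactants):
  C-C: 1 × 354 = 354
  C-H: 6 × 423 = 2538
  C=C: 1 × 636 = 636
  H-I: 1 × 311 = 311
  Σ(broken) = 3839 kJ
Bonds formed (products):
  C-C: 2 × 354 = 708
  C-H: 7 × 423 = 2961
  C-I: 1 × 237 = 237
  Σ(formed) = 3906 kJ
ΔH = Σ(broken) − Σ(formed) = 3839 − 3906 = −67 kJ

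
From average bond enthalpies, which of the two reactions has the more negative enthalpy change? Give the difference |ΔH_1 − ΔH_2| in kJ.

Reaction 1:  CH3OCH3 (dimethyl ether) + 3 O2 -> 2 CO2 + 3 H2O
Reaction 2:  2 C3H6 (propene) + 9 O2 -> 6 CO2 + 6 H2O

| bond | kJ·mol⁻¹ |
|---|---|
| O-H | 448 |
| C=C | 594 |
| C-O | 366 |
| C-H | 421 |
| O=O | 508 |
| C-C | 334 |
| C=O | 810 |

Reaction 2, by 2470 kJ

Reaction 1:
  Bonds broken (reactants):
    C-H: 6 × 421 = 2526
    C-O: 2 × 366 = 732
    O=O: 3 × 508 = 1524
    Σ(broken) = 4782 kJ
  Bonds formed (products):
    C=O: 4 × 810 = 3240
    O-H: 6 × 448 = 2688
    Σ(formed) = 5928 kJ
  ΔH_1 = 4782 − 5928 = −1146 kJ
Reaction 2:
  Bonds broken (reactants):
    C-C: 2 × 334 = 668
    C-H: 12 × 421 = 5052
    C=C: 2 × 594 = 1188
    O=O: 9 × 508 = 4572
    Σ(broken) = 11480 kJ
  Bonds formed (products):
    C=O: 12 × 810 = 9720
    O-H: 12 × 448 = 5376
    Σ(formed) = 15096 kJ
  ΔH_2 = 11480 − 15096 = −3616 kJ
ΔH_1 − ΔH_2 = +2470 kJ, so reaction 2 has the more negative ΔH; |ΔH_1 − ΔH_2| = 2470 kJ.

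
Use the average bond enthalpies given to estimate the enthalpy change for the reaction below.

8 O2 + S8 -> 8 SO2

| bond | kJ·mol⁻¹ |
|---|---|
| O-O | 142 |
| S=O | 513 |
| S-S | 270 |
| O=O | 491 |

ΔH ≈ −2120 kJ

Bonds broken (reactants):
  O=O: 8 × 491 = 3928
  S-S: 8 × 270 = 2160
  Σ(broken) = 6088 kJ
Bonds formed (products):
  S=O: 16 × 513 = 8208
  Σ(formed) = 8208 kJ
ΔH = Σ(broken) − Σ(formed) = 6088 − 8208 = −2120 kJ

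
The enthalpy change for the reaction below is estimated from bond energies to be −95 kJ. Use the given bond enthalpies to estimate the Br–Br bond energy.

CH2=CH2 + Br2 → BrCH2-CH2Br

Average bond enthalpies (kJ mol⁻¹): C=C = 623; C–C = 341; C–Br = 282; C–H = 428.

D(Br–Br) ≈ 187 kJ/mol

Let D be the Br–Br bond energy.
Σ(broken) = 1×D + 4×428 + 1×623 = 2335 + D
Σ(formed) = 2×282 + 1×341 + 4×428 = 2617
ΔH = Σ(broken) − Σ(formed) = (2335 + D) − (2617) = −282 + D
Setting this equal to −95 kJ gives D = 187 kJ/mol.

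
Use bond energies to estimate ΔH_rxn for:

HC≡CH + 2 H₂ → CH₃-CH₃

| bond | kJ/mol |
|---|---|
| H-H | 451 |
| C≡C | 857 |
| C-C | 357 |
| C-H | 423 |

ΔH ≈ −290 kJ

Bonds broken (reactants):
  C≡C: 1 × 857 = 857
  C-H: 2 × 423 = 846
  H-H: 2 × 451 = 902
  Σ(broken) = 2605 kJ
Bonds formed (products):
  C-C: 1 × 357 = 357
  C-H: 6 × 423 = 2538
  Σ(formed) = 2895 kJ
ΔH = Σ(broken) − Σ(formed) = 2605 − 2895 = −290 kJ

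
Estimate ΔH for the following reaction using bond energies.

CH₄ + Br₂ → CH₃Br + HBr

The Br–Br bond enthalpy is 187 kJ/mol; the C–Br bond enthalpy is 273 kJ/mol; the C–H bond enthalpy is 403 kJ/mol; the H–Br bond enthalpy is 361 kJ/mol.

ΔH ≈ −44 kJ

Bonds broken (reactants):
  Br–Br: 1 × 187 = 187
  C–H: 4 × 403 = 1612
  Σ(broken) = 1799 kJ
Bonds formed (products):
  C–Br: 1 × 273 = 273
  C–H: 3 × 403 = 1209
  H–Br: 1 × 361 = 361
  Σ(formed) = 1843 kJ
ΔH = Σ(broken) − Σ(formed) = 1799 − 1843 = −44 kJ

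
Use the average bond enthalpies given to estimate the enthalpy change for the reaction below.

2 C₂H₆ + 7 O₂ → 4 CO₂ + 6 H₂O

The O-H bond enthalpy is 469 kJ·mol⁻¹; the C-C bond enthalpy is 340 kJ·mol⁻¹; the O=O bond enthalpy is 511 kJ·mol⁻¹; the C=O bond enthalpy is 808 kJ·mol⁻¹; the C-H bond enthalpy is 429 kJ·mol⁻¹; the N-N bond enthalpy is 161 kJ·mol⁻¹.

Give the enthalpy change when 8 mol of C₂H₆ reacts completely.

ΔH = −10748 kJ

Bonds broken (reactants):
  C-C: 2 × 340 = 680
  C-H: 12 × 429 = 5148
  O=O: 7 × 511 = 3577
  Σ(broken) = 9405 kJ
Bonds formed (products):
  C=O: 8 × 808 = 6464
  O-H: 12 × 469 = 5628
  Σ(formed) = 12092 kJ
ΔH = Σ(broken) − Σ(formed) = 9405 − 12092 = −2687 kJ
For 4× the reaction as written: 4 × (−2687) = −10748 kJ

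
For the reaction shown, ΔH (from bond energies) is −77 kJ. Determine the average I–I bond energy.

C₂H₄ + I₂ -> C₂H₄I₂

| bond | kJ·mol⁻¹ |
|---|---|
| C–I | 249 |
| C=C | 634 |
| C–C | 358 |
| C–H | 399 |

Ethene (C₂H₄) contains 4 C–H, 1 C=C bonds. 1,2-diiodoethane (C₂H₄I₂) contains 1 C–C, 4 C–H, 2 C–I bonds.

Let D be the I–I bond energy.
Σ(broken) = 4×399 + 1×634 + 1×D = 2230 + D
Σ(formed) = 1×358 + 4×399 + 2×249 = 2452
ΔH = Σ(broken) − Σ(formed) = (2230 + D) − (2452) = −222 + D
Setting this equal to −77 kJ gives D = 145 kJ/mol.

D(I–I) ≈ 145 kJ/mol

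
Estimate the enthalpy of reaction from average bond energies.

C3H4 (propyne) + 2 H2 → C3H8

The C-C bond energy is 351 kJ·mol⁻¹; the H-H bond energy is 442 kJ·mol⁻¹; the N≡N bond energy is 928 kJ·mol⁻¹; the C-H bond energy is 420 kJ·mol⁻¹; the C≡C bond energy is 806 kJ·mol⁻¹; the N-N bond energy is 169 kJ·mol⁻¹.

ΔH ≈ −341 kJ

Bonds broken (reactants):
  C≡C: 1 × 806 = 806
  C-C: 1 × 351 = 351
  C-H: 4 × 420 = 1680
  H-H: 2 × 442 = 884
  Σ(broken) = 3721 kJ
Bonds formed (products):
  C-C: 2 × 351 = 702
  C-H: 8 × 420 = 3360
  Σ(formed) = 4062 kJ
ΔH = Σ(broken) − Σ(formed) = 3721 − 4062 = −341 kJ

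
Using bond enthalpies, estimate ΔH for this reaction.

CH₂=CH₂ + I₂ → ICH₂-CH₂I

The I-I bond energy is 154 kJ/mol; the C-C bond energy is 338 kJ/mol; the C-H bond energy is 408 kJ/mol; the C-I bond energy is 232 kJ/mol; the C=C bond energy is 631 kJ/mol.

Bonds broken (reactants):
  C-H: 4 × 408 = 1632
  C=C: 1 × 631 = 631
  I-I: 1 × 154 = 154
  Σ(broken) = 2417 kJ
Bonds formed (products):
  C-C: 1 × 338 = 338
  C-H: 4 × 408 = 1632
  C-I: 2 × 232 = 464
  Σ(formed) = 2434 kJ
ΔH = Σ(broken) − Σ(formed) = 2417 − 2434 = −17 kJ

ΔH ≈ −17 kJ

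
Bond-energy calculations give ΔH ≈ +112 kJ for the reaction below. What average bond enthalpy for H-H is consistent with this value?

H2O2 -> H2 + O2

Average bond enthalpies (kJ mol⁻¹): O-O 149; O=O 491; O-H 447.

Let D be the H-H bond energy.
Σ(broken) = 2×447 + 1×149 = 1043
Σ(formed) = 1×D + 1×491 = 491 + D
ΔH = Σ(broken) − Σ(formed) = (1043) − (491 + D) = +552 − D
Setting this equal to +112 kJ gives D = 440 kJ/mol.

D(H-H) ≈ 440 kJ/mol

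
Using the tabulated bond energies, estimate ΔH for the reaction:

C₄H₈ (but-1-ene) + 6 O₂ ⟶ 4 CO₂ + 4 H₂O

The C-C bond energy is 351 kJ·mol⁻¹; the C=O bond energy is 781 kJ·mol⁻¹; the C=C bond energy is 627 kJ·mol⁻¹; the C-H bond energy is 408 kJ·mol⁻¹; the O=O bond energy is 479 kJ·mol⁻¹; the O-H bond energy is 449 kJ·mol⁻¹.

ΔH ≈ −2373 kJ

Bonds broken (reactants):
  C-C: 2 × 351 = 702
  C-H: 8 × 408 = 3264
  C=C: 1 × 627 = 627
  O=O: 6 × 479 = 2874
  Σ(broken) = 7467 kJ
Bonds formed (products):
  C=O: 8 × 781 = 6248
  O-H: 8 × 449 = 3592
  Σ(formed) = 9840 kJ
ΔH = Σ(broken) − Σ(formed) = 7467 − 9840 = −2373 kJ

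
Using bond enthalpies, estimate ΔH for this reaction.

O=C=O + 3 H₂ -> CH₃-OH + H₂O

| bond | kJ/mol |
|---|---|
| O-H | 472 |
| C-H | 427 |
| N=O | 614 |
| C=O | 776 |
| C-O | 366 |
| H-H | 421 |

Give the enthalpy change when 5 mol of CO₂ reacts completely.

ΔH = −1240 kJ

Bonds broken (reactants):
  C=O: 2 × 776 = 1552
  H-H: 3 × 421 = 1263
  Σ(broken) = 2815 kJ
Bonds formed (products):
  C-H: 3 × 427 = 1281
  C-O: 1 × 366 = 366
  O-H: 3 × 472 = 1416
  Σ(formed) = 3063 kJ
ΔH = Σ(broken) − Σ(formed) = 2815 − 3063 = −248 kJ
For 5× the reaction as written: 5 × (−248) = −1240 kJ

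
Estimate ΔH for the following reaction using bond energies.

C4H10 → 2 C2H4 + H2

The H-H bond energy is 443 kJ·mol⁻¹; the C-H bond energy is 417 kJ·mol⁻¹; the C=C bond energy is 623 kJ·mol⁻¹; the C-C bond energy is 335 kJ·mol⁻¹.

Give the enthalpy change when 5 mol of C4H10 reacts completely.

ΔH = +750 kJ

Bonds broken (reactants):
  C-C: 3 × 335 = 1005
  C-H: 10 × 417 = 4170
  Σ(broken) = 5175 kJ
Bonds formed (products):
  C-H: 8 × 417 = 3336
  C=C: 2 × 623 = 1246
  H-H: 1 × 443 = 443
  Σ(formed) = 5025 kJ
ΔH = Σ(broken) − Σ(formed) = 5175 − 5025 = +150 kJ
For 5× the reaction as written: 5 × (+150) = +750 kJ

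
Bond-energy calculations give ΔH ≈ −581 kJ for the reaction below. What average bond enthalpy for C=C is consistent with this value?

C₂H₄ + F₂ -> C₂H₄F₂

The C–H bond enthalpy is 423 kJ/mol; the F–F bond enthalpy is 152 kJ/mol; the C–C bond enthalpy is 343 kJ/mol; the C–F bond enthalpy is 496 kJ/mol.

Let D be the C=C bond energy.
Σ(broken) = 4×423 + 1×D + 1×152 = 1844 + D
Σ(formed) = 1×343 + 2×496 + 4×423 = 3027
ΔH = Σ(broken) − Σ(formed) = (1844 + D) − (3027) = −1183 + D
Setting this equal to −581 kJ gives D = 602 kJ/mol.

D(C=C) ≈ 602 kJ/mol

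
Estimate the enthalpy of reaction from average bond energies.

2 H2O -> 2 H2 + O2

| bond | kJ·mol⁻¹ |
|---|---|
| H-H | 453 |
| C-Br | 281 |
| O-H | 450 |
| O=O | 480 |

ΔH ≈ +414 kJ

Bonds broken (reactants):
  O-H: 4 × 450 = 1800
  Σ(broken) = 1800 kJ
Bonds formed (products):
  H-H: 2 × 453 = 906
  O=O: 1 × 480 = 480
  Σ(formed) = 1386 kJ
ΔH = Σ(broken) − Σ(formed) = 1800 − 1386 = +414 kJ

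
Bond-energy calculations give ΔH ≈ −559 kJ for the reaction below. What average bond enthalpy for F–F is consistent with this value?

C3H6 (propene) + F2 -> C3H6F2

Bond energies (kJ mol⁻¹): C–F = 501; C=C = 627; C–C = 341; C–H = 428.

D(F–F) ≈ 157 kJ/mol

Let D be the F–F bond energy.
Σ(broken) = 1×341 + 6×428 + 1×627 + 1×D = 3536 + D
Σ(formed) = 2×341 + 2×501 + 6×428 = 4252
ΔH = Σ(broken) − Σ(formed) = (3536 + D) − (4252) = −716 + D
Setting this equal to −559 kJ gives D = 157 kJ/mol.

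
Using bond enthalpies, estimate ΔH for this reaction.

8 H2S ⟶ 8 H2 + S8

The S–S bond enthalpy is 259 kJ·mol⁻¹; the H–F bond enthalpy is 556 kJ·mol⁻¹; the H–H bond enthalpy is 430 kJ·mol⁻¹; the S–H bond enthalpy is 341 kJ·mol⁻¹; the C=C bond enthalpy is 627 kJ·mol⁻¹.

Bonds broken (reactants):
  S–H: 16 × 341 = 5456
  Σ(broken) = 5456 kJ
Bonds formed (products):
  H–H: 8 × 430 = 3440
  S–S: 8 × 259 = 2072
  Σ(formed) = 5512 kJ
ΔH = Σ(broken) − Σ(formed) = 5456 − 5512 = −56 kJ

ΔH ≈ −56 kJ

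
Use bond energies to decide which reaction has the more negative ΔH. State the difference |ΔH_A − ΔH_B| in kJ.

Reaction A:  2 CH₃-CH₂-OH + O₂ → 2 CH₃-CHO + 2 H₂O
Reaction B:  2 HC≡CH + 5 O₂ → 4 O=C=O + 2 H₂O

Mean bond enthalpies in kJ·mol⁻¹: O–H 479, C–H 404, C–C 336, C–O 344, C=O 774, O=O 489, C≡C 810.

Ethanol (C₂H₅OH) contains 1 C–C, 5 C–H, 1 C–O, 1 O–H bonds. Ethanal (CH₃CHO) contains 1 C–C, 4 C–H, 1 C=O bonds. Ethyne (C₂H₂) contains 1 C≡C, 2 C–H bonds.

Reaction B, by 1906 kJ

Reaction A:
  Bonds broken (reactants):
    C–C: 2 × 336 = 672
    C–H: 10 × 404 = 4040
    C–O: 2 × 344 = 688
    O–H: 2 × 479 = 958
    O=O: 1 × 489 = 489
    Σ(broken) = 6847 kJ
  Bonds formed (products):
    C–C: 2 × 336 = 672
    C–H: 8 × 404 = 3232
    C=O: 2 × 774 = 1548
    O–H: 4 × 479 = 1916
    Σ(formed) = 7368 kJ
  ΔH_A = 6847 − 7368 = −521 kJ
Reaction B:
  Bonds broken (reactants):
    C≡C: 2 × 810 = 1620
    C–H: 4 × 404 = 1616
    O=O: 5 × 489 = 2445
    Σ(broken) = 5681 kJ
  Bonds formed (products):
    C=O: 8 × 774 = 6192
    O–H: 4 × 479 = 1916
    Σ(formed) = 8108 kJ
  ΔH_B = 5681 − 8108 = −2427 kJ
ΔH_A − ΔH_B = +1906 kJ, so reaction B has the more negative ΔH; |ΔH_A − ΔH_B| = 1906 kJ.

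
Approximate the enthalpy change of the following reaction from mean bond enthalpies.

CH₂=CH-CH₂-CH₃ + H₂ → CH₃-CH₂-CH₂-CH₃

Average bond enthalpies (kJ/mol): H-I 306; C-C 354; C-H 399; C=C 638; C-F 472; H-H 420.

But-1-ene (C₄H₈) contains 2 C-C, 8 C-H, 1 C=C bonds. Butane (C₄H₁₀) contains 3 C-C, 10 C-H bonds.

Bonds broken (reactants):
  C-C: 2 × 354 = 708
  C-H: 8 × 399 = 3192
  C=C: 1 × 638 = 638
  H-H: 1 × 420 = 420
  Σ(broken) = 4958 kJ
Bonds formed (products):
  C-C: 3 × 354 = 1062
  C-H: 10 × 399 = 3990
  Σ(formed) = 5052 kJ
ΔH = Σ(broken) − Σ(formed) = 4958 − 5052 = −94 kJ

ΔH ≈ −94 kJ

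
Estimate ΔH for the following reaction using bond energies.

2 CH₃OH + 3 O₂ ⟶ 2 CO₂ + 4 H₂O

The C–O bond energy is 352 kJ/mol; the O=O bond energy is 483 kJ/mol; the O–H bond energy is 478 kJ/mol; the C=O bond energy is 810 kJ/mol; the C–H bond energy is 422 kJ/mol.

ΔH ≈ −1423 kJ

Bonds broken (reactants):
  C–H: 6 × 422 = 2532
  C–O: 2 × 352 = 704
  O–H: 2 × 478 = 956
  O=O: 3 × 483 = 1449
  Σ(broken) = 5641 kJ
Bonds formed (products):
  C=O: 4 × 810 = 3240
  O–H: 8 × 478 = 3824
  Σ(formed) = 7064 kJ
ΔH = Σ(broken) − Σ(formed) = 5641 − 7064 = −1423 kJ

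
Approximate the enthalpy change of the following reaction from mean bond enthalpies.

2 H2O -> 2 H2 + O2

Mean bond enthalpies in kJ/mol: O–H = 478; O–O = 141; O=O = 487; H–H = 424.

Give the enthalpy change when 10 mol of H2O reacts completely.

Bonds broken (reactants):
  O–H: 4 × 478 = 1912
  Σ(broken) = 1912 kJ
Bonds formed (products):
  H–H: 2 × 424 = 848
  O=O: 1 × 487 = 487
  Σ(formed) = 1335 kJ
ΔH = Σ(broken) − Σ(formed) = 1912 − 1335 = +577 kJ
For 5× the reaction as written: 5 × (+577) = +2885 kJ

ΔH = +2885 kJ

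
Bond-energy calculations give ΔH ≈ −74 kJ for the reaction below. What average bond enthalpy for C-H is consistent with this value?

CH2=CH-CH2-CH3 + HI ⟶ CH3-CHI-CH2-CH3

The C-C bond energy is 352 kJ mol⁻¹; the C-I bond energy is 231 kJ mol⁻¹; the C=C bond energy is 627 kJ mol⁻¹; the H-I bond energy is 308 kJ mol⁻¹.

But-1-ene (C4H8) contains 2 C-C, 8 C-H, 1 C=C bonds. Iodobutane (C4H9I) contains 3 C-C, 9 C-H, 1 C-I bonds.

Let D be the C-H bond energy.
Σ(broken) = 2×352 + 8×D + 1×627 + 1×308 = 1639 + 8D
Σ(formed) = 3×352 + 9×D + 1×231 = 1287 + 9D
ΔH = Σ(broken) − Σ(formed) = (1639 + 8D) − (1287 + 9D) = +352 − D
Setting this equal to −74 kJ gives D = 426 kJ/mol.

D(C-H) ≈ 426 kJ/mol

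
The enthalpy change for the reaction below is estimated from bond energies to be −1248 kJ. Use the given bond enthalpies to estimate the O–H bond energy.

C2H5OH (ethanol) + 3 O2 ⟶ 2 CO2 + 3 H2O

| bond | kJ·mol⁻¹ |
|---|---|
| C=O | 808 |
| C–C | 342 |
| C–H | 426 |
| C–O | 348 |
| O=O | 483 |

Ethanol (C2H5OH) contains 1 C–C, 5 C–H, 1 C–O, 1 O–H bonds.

D(O–H) ≈ 457 kJ/mol

Let D be the O–H bond energy.
Σ(broken) = 1×342 + 5×426 + 1×348 + 1×D + 3×483 = 4269 + D
Σ(formed) = 4×808 + 6×D = 3232 + 6D
ΔH = Σ(broken) − Σ(formed) = (4269 + D) − (3232 + 6D) = +1037 − 5D
Setting this equal to −1248 kJ gives 5D = 2285, so D = 457 kJ/mol.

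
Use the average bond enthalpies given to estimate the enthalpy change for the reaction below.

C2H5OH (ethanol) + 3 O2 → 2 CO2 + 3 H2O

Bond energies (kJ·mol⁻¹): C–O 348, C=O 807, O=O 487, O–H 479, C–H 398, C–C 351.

Bonds broken (reactants):
  C–C: 1 × 351 = 351
  C–H: 5 × 398 = 1990
  C–O: 1 × 348 = 348
  O–H: 1 × 479 = 479
  O=O: 3 × 487 = 1461
  Σ(broken) = 4629 kJ
Bonds formed (products):
  C=O: 4 × 807 = 3228
  O–H: 6 × 479 = 2874
  Σ(formed) = 6102 kJ
ΔH = Σ(broken) − Σ(formed) = 4629 − 6102 = −1473 kJ

ΔH ≈ −1473 kJ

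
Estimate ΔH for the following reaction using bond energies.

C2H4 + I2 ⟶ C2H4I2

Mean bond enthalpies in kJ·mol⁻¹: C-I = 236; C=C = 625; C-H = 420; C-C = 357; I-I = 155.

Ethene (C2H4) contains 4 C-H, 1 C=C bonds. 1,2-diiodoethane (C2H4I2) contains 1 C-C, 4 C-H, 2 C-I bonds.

Bonds broken (reactants):
  C-H: 4 × 420 = 1680
  C=C: 1 × 625 = 625
  I-I: 1 × 155 = 155
  Σ(broken) = 2460 kJ
Bonds formed (products):
  C-C: 1 × 357 = 357
  C-H: 4 × 420 = 1680
  C-I: 2 × 236 = 472
  Σ(formed) = 2509 kJ
ΔH = Σ(broken) − Σ(formed) = 2460 − 2509 = −49 kJ

ΔH ≈ −49 kJ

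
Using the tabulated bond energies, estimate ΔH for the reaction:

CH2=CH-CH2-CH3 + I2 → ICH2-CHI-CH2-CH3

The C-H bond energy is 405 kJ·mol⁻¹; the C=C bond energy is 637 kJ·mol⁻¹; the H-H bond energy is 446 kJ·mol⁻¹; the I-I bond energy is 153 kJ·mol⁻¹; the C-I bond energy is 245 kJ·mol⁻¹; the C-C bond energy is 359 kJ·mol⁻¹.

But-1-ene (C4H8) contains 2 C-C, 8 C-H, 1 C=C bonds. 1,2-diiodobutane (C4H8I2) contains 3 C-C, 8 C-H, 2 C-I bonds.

ΔH ≈ −59 kJ

Bonds broken (reactants):
  C-C: 2 × 359 = 718
  C-H: 8 × 405 = 3240
  C=C: 1 × 637 = 637
  I-I: 1 × 153 = 153
  Σ(broken) = 4748 kJ
Bonds formed (products):
  C-C: 3 × 359 = 1077
  C-H: 8 × 405 = 3240
  C-I: 2 × 245 = 490
  Σ(formed) = 4807 kJ
ΔH = Σ(broken) − Σ(formed) = 4748 − 4807 = −59 kJ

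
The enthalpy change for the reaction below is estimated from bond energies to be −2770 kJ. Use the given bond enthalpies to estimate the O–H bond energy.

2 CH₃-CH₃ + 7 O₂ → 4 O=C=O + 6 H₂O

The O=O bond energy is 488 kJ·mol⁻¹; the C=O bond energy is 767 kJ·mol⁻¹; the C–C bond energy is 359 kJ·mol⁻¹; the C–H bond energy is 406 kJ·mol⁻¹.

Let D be the O–H bond energy.
Σ(broken) = 2×359 + 12×406 + 7×488 = 9006
Σ(formed) = 8×767 + 12×D = 6136 + 12D
ΔH = Σ(broken) − Σ(formed) = (9006) − (6136 + 12D) = +2870 − 12D
Setting this equal to −2770 kJ gives 12D = 5640, so D = 470 kJ/mol.

D(O–H) ≈ 470 kJ/mol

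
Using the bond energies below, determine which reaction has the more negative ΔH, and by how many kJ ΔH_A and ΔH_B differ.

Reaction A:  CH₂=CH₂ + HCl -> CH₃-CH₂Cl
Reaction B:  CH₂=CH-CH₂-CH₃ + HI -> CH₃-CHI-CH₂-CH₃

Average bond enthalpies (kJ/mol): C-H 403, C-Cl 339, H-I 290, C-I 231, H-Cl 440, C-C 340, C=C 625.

Reaction A:
  Bonds broken (reactants):
    C-H: 4 × 403 = 1612
    C=C: 1 × 625 = 625
    H-Cl: 1 × 440 = 440
    Σ(broken) = 2677 kJ
  Bonds formed (products):
    C-C: 1 × 340 = 340
    C-Cl: 1 × 339 = 339
    C-H: 5 × 403 = 2015
    Σ(formed) = 2694 kJ
  ΔH_A = 2677 − 2694 = −17 kJ
Reaction B:
  Bonds broken (reactants):
    C-C: 2 × 340 = 680
    C-H: 8 × 403 = 3224
    C=C: 1 × 625 = 625
    H-I: 1 × 290 = 290
    Σ(broken) = 4819 kJ
  Bonds formed (products):
    C-C: 3 × 340 = 1020
    C-H: 9 × 403 = 3627
    C-I: 1 × 231 = 231
    Σ(formed) = 4878 kJ
  ΔH_B = 4819 − 4878 = −59 kJ
ΔH_A − ΔH_B = +42 kJ, so reaction B has the more negative ΔH; |ΔH_A − ΔH_B| = 42 kJ.

Reaction B, by 42 kJ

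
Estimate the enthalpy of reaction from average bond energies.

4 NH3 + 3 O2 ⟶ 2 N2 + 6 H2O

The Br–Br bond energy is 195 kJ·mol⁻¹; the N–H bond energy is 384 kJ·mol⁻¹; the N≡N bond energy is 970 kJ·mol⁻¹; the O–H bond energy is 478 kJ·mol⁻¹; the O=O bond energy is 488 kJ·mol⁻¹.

ΔH ≈ −1604 kJ

Bonds broken (reactants):
  N–H: 12 × 384 = 4608
  O=O: 3 × 488 = 1464
  Σ(broken) = 6072 kJ
Bonds formed (products):
  N≡N: 2 × 970 = 1940
  O–H: 12 × 478 = 5736
  Σ(formed) = 7676 kJ
ΔH = Σ(broken) − Σ(formed) = 6072 − 7676 = −1604 kJ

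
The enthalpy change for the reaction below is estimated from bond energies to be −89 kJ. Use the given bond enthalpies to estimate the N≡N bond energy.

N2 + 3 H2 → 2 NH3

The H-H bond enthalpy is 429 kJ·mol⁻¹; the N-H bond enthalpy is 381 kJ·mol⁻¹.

Let D be the N≡N bond energy.
Σ(broken) = 3×429 + 1×D = 1287 + D
Σ(formed) = 6×381 = 2286
ΔH = Σ(broken) − Σ(formed) = (1287 + D) − (2286) = −999 + D
Setting this equal to −89 kJ gives D = 910 kJ/mol.

D(N≡N) ≈ 910 kJ/mol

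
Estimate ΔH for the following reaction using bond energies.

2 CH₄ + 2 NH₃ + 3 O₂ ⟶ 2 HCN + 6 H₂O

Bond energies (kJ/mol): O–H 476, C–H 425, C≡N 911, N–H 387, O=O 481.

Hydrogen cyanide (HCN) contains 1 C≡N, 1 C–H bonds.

Bonds broken (reactants):
  C–H: 8 × 425 = 3400
  N–H: 6 × 387 = 2322
  O=O: 3 × 481 = 1443
  Σ(broken) = 7165 kJ
Bonds formed (products):
  C≡N: 2 × 911 = 1822
  C–H: 2 × 425 = 850
  O–H: 12 × 476 = 5712
  Σ(formed) = 8384 kJ
ΔH = Σ(broken) − Σ(formed) = 7165 − 8384 = −1219 kJ

ΔH ≈ −1219 kJ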